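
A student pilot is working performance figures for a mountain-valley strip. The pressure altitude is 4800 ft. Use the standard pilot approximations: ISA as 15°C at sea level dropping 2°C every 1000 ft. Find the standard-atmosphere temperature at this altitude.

ISA temperature = 15 − 2 × (4800/1000) = 15 − 9.6 = 5.4°C.

5.4°C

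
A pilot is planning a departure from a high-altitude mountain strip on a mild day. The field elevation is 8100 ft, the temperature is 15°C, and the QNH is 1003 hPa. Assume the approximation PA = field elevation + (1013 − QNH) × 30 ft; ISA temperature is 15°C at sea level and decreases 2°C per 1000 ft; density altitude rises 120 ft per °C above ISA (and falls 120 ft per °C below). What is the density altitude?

10416 ft

Pressure altitude = 8100 + (1013 − 1003) × 30 = 8100 + (+300) = 8400 ft.
ISA temperature at 8400 ft = 15 − 2 × (8400/1000) = -1.8°C.
ISA deviation = 15 − (-1.8) = +16.8°C.
Density altitude = 8400 + 120 × (16.8) = 10416 ft.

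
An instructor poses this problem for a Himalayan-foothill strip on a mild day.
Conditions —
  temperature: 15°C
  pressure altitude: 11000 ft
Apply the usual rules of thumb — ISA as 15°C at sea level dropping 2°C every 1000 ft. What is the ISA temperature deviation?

ISA+22°C

ISA temperature at 11000 ft = 15 − 2 × (11000/1000) = -7°C.
Deviation = OAT − ISA = 15 − (-7) = +22°C.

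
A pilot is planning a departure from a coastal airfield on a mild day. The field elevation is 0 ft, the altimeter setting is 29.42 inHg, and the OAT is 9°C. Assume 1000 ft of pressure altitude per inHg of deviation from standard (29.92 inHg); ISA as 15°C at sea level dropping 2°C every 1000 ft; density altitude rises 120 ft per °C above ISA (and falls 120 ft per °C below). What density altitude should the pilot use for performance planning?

Pressure altitude = 0 + (29.92 − 29.42) × 1000 = 0 + (+500) = 500 ft.
ISA temperature at 500 ft = 15 − 2 × (500/1000) = 14°C.
ISA deviation = 9 − 14 = -5°C.
Density altitude = 500 + 120 × (-5) = -100 ft.

-100 ft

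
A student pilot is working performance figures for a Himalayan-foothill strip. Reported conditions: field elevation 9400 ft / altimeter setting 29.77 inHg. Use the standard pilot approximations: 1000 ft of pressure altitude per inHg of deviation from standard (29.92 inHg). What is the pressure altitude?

Pressure correction = (29.92 − 29.77) × 1000 = +150 ft.
Pressure altitude = 9400 + (+150) = 9550 ft.

9550 ft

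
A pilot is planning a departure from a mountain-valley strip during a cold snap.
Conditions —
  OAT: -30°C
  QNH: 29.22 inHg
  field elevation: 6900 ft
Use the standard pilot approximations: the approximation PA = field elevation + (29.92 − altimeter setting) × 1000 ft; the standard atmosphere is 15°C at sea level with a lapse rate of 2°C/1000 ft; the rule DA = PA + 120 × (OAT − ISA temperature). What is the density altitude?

Pressure altitude = 6900 + (29.92 − 29.22) × 1000 = 6900 + (+700) = 7600 ft.
ISA temperature at 7600 ft = 15 − 2 × (7600/1000) = -0.2°C.
ISA deviation = -30 − (-0.2) = -29.8°C.
Density altitude = 7600 + 120 × (-29.8) = 4024 ft.

4024 ft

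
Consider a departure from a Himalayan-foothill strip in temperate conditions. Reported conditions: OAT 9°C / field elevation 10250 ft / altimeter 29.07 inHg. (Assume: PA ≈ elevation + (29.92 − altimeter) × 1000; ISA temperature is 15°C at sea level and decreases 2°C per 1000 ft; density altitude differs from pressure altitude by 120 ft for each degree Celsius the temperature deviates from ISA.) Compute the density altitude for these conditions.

Pressure altitude = 10250 + (29.92 − 29.07) × 1000 = 10250 + (+850) = 11100 ft.
ISA temperature at 11100 ft = 15 − 2 × (11100/1000) = -7.2°C.
ISA deviation = 9 − (-7.2) = +16.2°C.
Density altitude = 11100 + 120 × (16.2) = 13044 ft.

13044 ft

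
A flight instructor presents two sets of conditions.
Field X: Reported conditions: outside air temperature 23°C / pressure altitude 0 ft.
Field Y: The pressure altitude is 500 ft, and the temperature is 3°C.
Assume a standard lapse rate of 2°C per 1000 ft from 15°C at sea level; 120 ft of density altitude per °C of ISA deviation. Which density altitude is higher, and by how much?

Field X by 1780 ft

Field X: ISA temp = 15°C, deviation +8°C, DA = 0 + 120 × 8 = 960 ft.
Field Y: ISA temp = 14°C, deviation -11°C, DA = 500 + 120 × (-11) = -820 ft.
Field X is higher by 960 − (-820) = 1780 ft.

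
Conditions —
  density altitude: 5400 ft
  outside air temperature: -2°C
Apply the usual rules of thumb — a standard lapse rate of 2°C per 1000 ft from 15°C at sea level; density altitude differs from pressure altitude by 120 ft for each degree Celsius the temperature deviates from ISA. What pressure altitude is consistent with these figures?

DA = PA + 120 × (OAT − (15 − 2·PA/1000)) = PA + 120·OAT − 1800 + 0.24·PA = 1.24·PA + 120·OAT − 1800.
So 1.24·PA = 5400 − 120 × (-2) + 1800 = 7440.
PA = 7440 / 1.24 = 6000 ft.

6000 ft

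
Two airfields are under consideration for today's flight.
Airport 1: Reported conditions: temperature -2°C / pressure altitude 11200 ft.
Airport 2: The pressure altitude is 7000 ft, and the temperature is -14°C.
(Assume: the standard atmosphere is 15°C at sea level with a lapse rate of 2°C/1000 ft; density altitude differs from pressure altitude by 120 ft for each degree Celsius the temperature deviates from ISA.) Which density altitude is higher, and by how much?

Airport 1: ISA temp = -7.4°C, deviation +5.4°C, DA = 11200 + 120 × 5.4 = 11848 ft.
Airport 2: ISA temp = 1°C, deviation -15°C, DA = 7000 + 120 × (-15) = 5200 ft.
Airport 1 is higher by 11848 − 5200 = 6648 ft.

Airport 1 by 6648 ft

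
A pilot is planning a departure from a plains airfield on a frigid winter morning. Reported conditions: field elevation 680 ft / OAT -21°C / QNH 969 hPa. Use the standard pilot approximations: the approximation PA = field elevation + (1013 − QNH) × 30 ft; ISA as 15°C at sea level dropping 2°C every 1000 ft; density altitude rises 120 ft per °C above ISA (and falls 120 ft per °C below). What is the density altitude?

Pressure altitude = 680 + (1013 − 969) × 30 = 680 + (+1320) = 2000 ft.
ISA temperature at 2000 ft = 15 − 2 × (2000/1000) = 11°C.
ISA deviation = -21 − 11 = -32°C.
Density altitude = 2000 + 120 × (-32) = -1840 ft.

-1840 ft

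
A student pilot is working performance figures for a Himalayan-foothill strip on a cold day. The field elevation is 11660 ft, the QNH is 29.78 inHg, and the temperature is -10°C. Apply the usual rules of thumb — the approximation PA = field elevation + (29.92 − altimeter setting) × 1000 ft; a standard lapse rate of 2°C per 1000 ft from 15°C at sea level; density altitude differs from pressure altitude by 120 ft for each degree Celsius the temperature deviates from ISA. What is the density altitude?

Pressure altitude = 11660 + (29.92 − 29.78) × 1000 = 11660 + (+140) = 11800 ft.
ISA temperature at 11800 ft = 15 − 2 × (11800/1000) = -8.6°C.
ISA deviation = -10 − (-8.6) = -1.4°C.
Density altitude = 11800 + 120 × (-1.4) = 11632 ft.

11632 ft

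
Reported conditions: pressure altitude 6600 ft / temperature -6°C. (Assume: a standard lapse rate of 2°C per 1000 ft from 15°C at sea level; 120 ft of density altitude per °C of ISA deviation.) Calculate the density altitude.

5664 ft

ISA temperature at 6600 ft = 15 − 2 × (6600/1000) = 1.8°C.
ISA deviation = -6 − 1.8 = -7.8°C.
Density altitude = 6600 + 120 × (-7.8) = 6600 + (-936) = 5664 ft.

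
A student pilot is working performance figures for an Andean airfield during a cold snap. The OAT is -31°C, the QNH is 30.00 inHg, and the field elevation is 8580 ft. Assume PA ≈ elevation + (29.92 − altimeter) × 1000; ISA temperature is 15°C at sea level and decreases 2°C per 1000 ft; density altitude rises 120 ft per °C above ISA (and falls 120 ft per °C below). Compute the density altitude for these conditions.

Pressure altitude = 8580 + (29.92 − 30.00) × 1000 = 8580 + (-80) = 8500 ft.
ISA temperature at 8500 ft = 15 − 2 × (8500/1000) = -2°C.
ISA deviation = -31 − (-2) = -29°C.
Density altitude = 8500 + 120 × (-29) = 5020 ft.

5020 ft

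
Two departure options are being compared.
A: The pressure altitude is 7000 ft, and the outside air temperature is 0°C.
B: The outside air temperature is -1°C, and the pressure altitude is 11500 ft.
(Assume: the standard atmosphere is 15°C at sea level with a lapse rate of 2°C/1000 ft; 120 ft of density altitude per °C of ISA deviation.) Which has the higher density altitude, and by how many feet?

A: ISA temp = 1°C, deviation -1°C, DA = 7000 + 120 × (-1) = 6880 ft.
B: ISA temp = -8°C, deviation +7°C, DA = 11500 + 120 × 7 = 12340 ft.
B is higher by 12340 − 6880 = 5460 ft.

B by 5460 ft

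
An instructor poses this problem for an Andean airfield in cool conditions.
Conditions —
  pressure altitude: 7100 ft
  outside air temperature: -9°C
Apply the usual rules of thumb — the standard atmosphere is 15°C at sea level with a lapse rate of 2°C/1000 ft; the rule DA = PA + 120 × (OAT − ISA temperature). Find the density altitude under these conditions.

ISA temperature at 7100 ft = 15 − 2 × (7100/1000) = 0.8°C.
ISA deviation = -9 − 0.8 = -9.8°C.
Density altitude = 7100 + 120 × (-9.8) = 7100 + (-1176) = 5924 ft.

5924 ft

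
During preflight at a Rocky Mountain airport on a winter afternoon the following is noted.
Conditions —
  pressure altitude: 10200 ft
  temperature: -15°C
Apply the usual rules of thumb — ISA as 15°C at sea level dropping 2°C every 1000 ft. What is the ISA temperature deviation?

ISA-9.6°C

ISA temperature at 10200 ft = 15 − 2 × (10200/1000) = -5.4°C.
Deviation = OAT − ISA = -15 − (-5.4) = -9.6°C.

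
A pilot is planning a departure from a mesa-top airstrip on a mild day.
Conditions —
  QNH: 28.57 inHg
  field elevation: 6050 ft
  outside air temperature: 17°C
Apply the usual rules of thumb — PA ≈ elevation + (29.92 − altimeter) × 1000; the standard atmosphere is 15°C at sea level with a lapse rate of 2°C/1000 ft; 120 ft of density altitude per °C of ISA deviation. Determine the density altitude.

Pressure altitude = 6050 + (29.92 − 28.57) × 1000 = 6050 + (+1350) = 7400 ft.
ISA temperature at 7400 ft = 15 − 2 × (7400/1000) = 0.2°C.
ISA deviation = 17 − 0.2 = +16.8°C.
Density altitude = 7400 + 120 × (16.8) = 9416 ft.

9416 ft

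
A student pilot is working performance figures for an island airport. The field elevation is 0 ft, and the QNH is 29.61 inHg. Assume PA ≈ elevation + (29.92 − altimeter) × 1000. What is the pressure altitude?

310 ft

Pressure correction = (29.92 − 29.61) × 1000 = +310 ft.
Pressure altitude = 0 + (+310) = 310 ft.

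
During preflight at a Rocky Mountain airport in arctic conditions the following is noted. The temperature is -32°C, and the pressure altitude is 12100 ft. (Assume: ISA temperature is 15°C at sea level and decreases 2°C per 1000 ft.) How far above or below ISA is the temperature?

ISA temperature at 12100 ft = 15 − 2 × (12100/1000) = -9.2°C.
Deviation = OAT − ISA = -32 − (-9.2) = -22.8°C.

ISA-22.8°C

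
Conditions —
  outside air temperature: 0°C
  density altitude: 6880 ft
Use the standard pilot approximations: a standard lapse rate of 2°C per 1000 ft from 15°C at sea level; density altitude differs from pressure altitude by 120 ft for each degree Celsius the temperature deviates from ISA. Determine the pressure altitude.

7000 ft

DA = PA + 120 × (OAT − (15 − 2·PA/1000)) = PA + 120·OAT − 1800 + 0.24·PA = 1.24·PA + 120·OAT − 1800.
So 1.24·PA = 6880 − 120 × 0 + 1800 = 8680.
PA = 8680 / 1.24 = 7000 ft.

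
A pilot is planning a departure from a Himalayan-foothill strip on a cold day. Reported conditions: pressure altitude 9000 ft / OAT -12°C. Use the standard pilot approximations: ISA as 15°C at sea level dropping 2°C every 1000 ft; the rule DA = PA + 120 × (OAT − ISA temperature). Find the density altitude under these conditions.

ISA temperature at 9000 ft = 15 − 2 × (9000/1000) = -3°C.
ISA deviation = -12 − (-3) = -9°C.
Density altitude = 9000 + 120 × (-9) = 9000 + (-1080) = 7920 ft.

7920 ft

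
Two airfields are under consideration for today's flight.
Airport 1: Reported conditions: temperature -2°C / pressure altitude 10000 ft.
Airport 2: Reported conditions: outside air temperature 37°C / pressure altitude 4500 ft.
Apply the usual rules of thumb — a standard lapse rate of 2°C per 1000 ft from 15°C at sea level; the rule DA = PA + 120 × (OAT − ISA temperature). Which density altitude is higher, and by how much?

Airport 1 by 2140 ft

Airport 1: ISA temp = -5°C, deviation +3°C, DA = 10000 + 120 × 3 = 10360 ft.
Airport 2: ISA temp = 6°C, deviation +31°C, DA = 4500 + 120 × 31 = 8220 ft.
Airport 1 is higher by 10360 − 8220 = 2140 ft.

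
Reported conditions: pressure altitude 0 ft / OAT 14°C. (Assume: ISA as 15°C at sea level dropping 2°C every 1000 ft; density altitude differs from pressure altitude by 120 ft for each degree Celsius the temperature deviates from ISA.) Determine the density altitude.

-120 ft

ISA temperature at 0 ft = 15 − 2 × (0/1000) = 15°C.
ISA deviation = 14 − 15 = -1°C.
Density altitude = 0 + 120 × (-1) = 0 + (-120) = -120 ft.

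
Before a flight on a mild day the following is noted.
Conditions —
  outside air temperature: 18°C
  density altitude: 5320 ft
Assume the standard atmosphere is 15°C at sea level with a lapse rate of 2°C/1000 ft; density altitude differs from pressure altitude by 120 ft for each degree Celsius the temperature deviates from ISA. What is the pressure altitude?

DA = PA + 120 × (OAT − (15 − 2·PA/1000)) = PA + 120·OAT − 1800 + 0.24·PA = 1.24·PA + 120·OAT − 1800.
So 1.24·PA = 5320 − 120 × 18 + 1800 = 4960.
PA = 4960 / 1.24 = 4000 ft.

4000 ft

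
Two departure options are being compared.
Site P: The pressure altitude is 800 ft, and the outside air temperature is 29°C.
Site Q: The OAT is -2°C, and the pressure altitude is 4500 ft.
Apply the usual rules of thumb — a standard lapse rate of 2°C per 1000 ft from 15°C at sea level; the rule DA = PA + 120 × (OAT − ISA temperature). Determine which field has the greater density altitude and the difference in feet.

Site P: ISA temp = 13.4°C, deviation +15.6°C, DA = 800 + 120 × 15.6 = 2672 ft.
Site Q: ISA temp = 6°C, deviation -8°C, DA = 4500 + 120 × (-8) = 3540 ft.
Site Q is higher by 3540 − 2672 = 868 ft.

Site Q by 868 ft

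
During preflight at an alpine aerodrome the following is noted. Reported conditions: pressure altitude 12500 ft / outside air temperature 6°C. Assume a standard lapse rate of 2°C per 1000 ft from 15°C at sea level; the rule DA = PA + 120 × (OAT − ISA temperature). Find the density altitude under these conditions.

ISA temperature at 12500 ft = 15 − 2 × (12500/1000) = -10°C.
ISA deviation = 6 − (-10) = +16°C.
Density altitude = 12500 + 120 × (16) = 12500 + (+1920) = 14420 ft.

14420 ft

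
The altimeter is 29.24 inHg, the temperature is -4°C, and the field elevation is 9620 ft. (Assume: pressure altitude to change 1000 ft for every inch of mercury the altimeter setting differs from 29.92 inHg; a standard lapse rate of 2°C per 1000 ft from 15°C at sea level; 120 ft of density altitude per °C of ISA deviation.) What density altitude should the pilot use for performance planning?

10492 ft

Pressure altitude = 9620 + (29.92 − 29.24) × 1000 = 9620 + (+680) = 10300 ft.
ISA temperature at 10300 ft = 15 − 2 × (10300/1000) = -5.6°C.
ISA deviation = -4 − (-5.6) = +1.6°C.
Density altitude = 10300 + 120 × (1.6) = 10492 ft.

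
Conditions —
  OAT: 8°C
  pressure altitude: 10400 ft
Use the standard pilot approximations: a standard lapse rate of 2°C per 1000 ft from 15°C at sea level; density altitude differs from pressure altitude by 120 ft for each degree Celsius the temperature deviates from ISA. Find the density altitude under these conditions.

12056 ft

ISA temperature at 10400 ft = 15 − 2 × (10400/1000) = -5.8°C.
ISA deviation = 8 − (-5.8) = +13.8°C.
Density altitude = 10400 + 120 × (13.8) = 10400 + (+1656) = 12056 ft.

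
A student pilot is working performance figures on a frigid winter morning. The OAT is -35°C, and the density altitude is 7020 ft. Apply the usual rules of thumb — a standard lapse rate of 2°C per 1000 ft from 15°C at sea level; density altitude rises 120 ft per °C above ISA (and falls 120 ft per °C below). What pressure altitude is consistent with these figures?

DA = PA + 120 × (OAT − (15 − 2·PA/1000)) = PA + 120·OAT − 1800 + 0.24·PA = 1.24·PA + 120·OAT − 1800.
So 1.24·PA = 7020 − 120 × (-35) + 1800 = 13020.
PA = 13020 / 1.24 = 10500 ft.

10500 ft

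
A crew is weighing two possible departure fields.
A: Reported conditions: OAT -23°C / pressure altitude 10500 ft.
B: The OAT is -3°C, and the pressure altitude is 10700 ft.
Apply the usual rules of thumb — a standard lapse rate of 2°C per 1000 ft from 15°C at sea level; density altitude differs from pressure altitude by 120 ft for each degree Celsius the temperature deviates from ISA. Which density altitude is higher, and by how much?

A: ISA temp = -6°C, deviation -17°C, DA = 10500 + 120 × (-17) = 8460 ft.
B: ISA temp = -6.4°C, deviation +3.4°C, DA = 10700 + 120 × 3.4 = 11108 ft.
B is higher by 11108 − 8460 = 2648 ft.

B by 2648 ft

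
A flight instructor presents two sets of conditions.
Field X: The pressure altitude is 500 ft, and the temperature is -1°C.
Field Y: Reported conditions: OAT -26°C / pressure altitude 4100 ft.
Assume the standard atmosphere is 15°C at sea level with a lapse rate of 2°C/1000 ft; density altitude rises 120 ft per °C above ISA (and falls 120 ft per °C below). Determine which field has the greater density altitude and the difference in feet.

Field Y by 1464 ft

Field X: ISA temp = 14°C, deviation -15°C, DA = 500 + 120 × (-15) = -1300 ft.
Field Y: ISA temp = 6.8°C, deviation -32.8°C, DA = 4100 + 120 × (-32.8) = 164 ft.
Field Y is higher by 164 − (-1300) = 1464 ft.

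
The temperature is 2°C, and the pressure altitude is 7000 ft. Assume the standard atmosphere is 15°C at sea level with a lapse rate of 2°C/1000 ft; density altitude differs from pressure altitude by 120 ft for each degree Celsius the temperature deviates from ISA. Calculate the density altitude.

ISA temperature at 7000 ft = 15 − 2 × (7000/1000) = 1°C.
ISA deviation = 2 − 1 = +1°C.
Density altitude = 7000 + 120 × (1) = 7000 + (+120) = 7120 ft.

7120 ft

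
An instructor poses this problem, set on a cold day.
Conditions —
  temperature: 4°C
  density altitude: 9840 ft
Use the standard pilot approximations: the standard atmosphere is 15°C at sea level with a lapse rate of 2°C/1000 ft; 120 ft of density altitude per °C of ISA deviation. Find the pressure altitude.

DA = PA + 120 × (OAT − (15 − 2·PA/1000)) = PA + 120·OAT − 1800 + 0.24·PA = 1.24·PA + 120·OAT − 1800.
So 1.24·PA = 9840 − 120 × 4 + 1800 = 11160.
PA = 11160 / 1.24 = 9000 ft.

9000 ft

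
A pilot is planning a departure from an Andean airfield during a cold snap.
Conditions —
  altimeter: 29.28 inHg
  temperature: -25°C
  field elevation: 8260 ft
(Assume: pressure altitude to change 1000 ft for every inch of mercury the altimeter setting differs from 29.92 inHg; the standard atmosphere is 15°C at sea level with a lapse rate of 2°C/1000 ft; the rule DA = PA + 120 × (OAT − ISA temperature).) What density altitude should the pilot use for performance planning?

6236 ft

Pressure altitude = 8260 + (29.92 − 29.28) × 1000 = 8260 + (+640) = 8900 ft.
ISA temperature at 8900 ft = 15 − 2 × (8900/1000) = -2.8°C.
ISA deviation = -25 − (-2.8) = -22.2°C.
Density altitude = 8900 + 120 × (-22.2) = 6236 ft.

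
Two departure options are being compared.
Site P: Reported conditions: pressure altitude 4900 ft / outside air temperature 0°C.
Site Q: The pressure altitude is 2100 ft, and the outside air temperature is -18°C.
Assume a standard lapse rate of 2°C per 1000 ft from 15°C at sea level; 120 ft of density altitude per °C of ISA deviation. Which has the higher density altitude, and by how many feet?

Site P: ISA temp = 5.2°C, deviation -5.2°C, DA = 4900 + 120 × (-5.2) = 4276 ft.
Site Q: ISA temp = 10.8°C, deviation -28.8°C, DA = 2100 + 120 × (-28.8) = -1356 ft.
Site P is higher by 4276 − (-1356) = 5632 ft.

Site P by 5632 ft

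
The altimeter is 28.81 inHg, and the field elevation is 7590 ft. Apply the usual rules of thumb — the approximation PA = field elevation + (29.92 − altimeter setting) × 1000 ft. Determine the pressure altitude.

Pressure correction = (29.92 − 28.81) × 1000 = +1110 ft.
Pressure altitude = 7590 + (+1110) = 8700 ft.

8700 ft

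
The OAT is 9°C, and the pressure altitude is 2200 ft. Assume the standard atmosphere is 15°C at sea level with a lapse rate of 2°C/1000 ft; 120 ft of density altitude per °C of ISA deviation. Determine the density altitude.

ISA temperature at 2200 ft = 15 − 2 × (2200/1000) = 10.6°C.
ISA deviation = 9 − 10.6 = -1.6°C.
Density altitude = 2200 + 120 × (-1.6) = 2200 + (-192) = 2008 ft.

2008 ft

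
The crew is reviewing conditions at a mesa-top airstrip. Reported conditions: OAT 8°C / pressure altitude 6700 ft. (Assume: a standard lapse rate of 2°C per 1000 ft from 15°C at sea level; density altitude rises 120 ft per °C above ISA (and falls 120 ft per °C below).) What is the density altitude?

7468 ft

ISA temperature at 6700 ft = 15 − 2 × (6700/1000) = 1.6°C.
ISA deviation = 8 − 1.6 = +6.4°C.
Density altitude = 6700 + 120 × (6.4) = 6700 + (+768) = 7468 ft.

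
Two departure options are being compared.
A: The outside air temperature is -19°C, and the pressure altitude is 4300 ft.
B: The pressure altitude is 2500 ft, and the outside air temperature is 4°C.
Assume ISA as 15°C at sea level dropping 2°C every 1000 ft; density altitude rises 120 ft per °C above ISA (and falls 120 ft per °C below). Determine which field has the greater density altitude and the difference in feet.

A: ISA temp = 6.4°C, deviation -25.4°C, DA = 4300 + 120 × (-25.4) = 1252 ft.
B: ISA temp = 10°C, deviation -6°C, DA = 2500 + 120 × (-6) = 1780 ft.
B is higher by 1780 − 1252 = 528 ft.

B by 528 ft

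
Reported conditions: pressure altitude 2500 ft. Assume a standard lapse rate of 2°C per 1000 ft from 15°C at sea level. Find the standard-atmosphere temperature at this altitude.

10°C

ISA temperature = 15 − 2 × (2500/1000) = 15 − 5 = 10°C.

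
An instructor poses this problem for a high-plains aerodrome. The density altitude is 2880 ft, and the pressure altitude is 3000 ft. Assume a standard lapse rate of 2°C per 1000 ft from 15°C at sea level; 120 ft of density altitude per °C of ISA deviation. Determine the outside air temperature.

Density altitude − pressure altitude = 2880 − 3000 = -120 ft.
At 120 ft/°C that is an ISA deviation of -120/120 = -1°C.
ISA temperature at 3000 ft = 15 − 2 × (3000/1000) = 9°C.
OAT = ISA + deviation = 9 + (-1) = 8°C.

8°C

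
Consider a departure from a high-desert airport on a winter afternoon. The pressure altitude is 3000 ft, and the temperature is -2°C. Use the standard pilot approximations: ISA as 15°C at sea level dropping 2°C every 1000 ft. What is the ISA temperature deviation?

ISA-11°C

ISA temperature at 3000 ft = 15 − 2 × (3000/1000) = 9°C.
Deviation = OAT − ISA = -2 − 9 = -11°C.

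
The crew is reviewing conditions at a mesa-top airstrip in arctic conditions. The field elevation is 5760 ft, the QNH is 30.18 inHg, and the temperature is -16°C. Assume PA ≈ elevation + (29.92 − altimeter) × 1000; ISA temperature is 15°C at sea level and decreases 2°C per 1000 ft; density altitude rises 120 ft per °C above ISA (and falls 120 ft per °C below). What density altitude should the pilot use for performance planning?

3100 ft

Pressure altitude = 5760 + (29.92 − 30.18) × 1000 = 5760 + (-260) = 5500 ft.
ISA temperature at 5500 ft = 15 − 2 × (5500/1000) = 4°C.
ISA deviation = -16 − 4 = -20°C.
Density altitude = 5500 + 120 × (-20) = 3100 ft.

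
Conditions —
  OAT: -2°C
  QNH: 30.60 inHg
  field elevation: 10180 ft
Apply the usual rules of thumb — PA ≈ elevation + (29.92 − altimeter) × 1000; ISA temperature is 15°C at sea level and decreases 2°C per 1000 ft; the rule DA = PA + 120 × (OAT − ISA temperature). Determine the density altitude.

9740 ft

Pressure altitude = 10180 + (29.92 − 30.60) × 1000 = 10180 + (-680) = 9500 ft.
ISA temperature at 9500 ft = 15 − 2 × (9500/1000) = -4°C.
ISA deviation = -2 − (-4) = +2°C.
Density altitude = 9500 + 120 × (2) = 9740 ft.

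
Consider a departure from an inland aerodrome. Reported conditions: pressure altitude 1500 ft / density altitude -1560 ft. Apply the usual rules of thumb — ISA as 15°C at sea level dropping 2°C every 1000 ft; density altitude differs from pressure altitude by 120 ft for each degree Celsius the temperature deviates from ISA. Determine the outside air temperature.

Density altitude − pressure altitude = -1560 − 1500 = -3060 ft.
At 120 ft/°C that is an ISA deviation of -3060/120 = -25.5°C.
ISA temperature at 1500 ft = 15 − 2 × (1500/1000) = 12°C.
OAT = ISA + deviation = 12 + (-25.5) = -13.5°C.

-13.5°C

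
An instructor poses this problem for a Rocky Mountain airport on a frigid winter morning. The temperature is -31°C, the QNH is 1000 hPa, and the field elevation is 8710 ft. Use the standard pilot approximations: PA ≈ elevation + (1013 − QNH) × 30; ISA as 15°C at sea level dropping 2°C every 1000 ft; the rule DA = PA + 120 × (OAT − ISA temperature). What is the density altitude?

5764 ft

Pressure altitude = 8710 + (1013 − 1000) × 30 = 8710 + (+390) = 9100 ft.
ISA temperature at 9100 ft = 15 − 2 × (9100/1000) = -3.2°C.
ISA deviation = -31 − (-3.2) = -27.8°C.
Density altitude = 9100 + 120 × (-27.8) = 5764 ft.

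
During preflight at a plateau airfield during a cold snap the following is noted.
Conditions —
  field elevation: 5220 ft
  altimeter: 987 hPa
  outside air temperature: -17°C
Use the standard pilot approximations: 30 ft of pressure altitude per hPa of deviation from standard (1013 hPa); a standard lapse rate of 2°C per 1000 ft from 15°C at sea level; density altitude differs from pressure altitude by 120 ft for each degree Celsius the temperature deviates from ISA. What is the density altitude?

Pressure altitude = 5220 + (1013 − 987) × 30 = 5220 + (+780) = 6000 ft.
ISA temperature at 6000 ft = 15 − 2 × (6000/1000) = 3°C.
ISA deviation = -17 − 3 = -20°C.
Density altitude = 6000 + 120 × (-20) = 3600 ft.

3600 ft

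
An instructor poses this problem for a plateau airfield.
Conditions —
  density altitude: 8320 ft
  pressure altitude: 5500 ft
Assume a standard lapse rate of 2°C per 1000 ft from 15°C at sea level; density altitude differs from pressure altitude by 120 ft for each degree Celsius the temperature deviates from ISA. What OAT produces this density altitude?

Density altitude − pressure altitude = 8320 − 5500 = +2820 ft.
At 120 ft/°C that is an ISA deviation of 2820/120 = +23.5°C.
ISA temperature at 5500 ft = 15 − 2 × (5500/1000) = 4°C.
OAT = ISA + deviation = 4 + (+23.5) = 27.5°C.

27.5°C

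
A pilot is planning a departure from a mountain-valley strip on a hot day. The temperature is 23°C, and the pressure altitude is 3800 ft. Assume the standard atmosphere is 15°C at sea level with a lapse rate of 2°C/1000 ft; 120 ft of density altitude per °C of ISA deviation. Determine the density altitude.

5672 ft

ISA temperature at 3800 ft = 15 − 2 × (3800/1000) = 7.4°C.
ISA deviation = 23 − 7.4 = +15.6°C.
Density altitude = 3800 + 120 × (15.6) = 3800 + (+1872) = 5672 ft.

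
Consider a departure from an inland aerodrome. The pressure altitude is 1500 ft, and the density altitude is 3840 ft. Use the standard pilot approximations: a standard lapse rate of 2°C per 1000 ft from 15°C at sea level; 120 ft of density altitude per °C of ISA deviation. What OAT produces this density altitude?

Density altitude − pressure altitude = 3840 − 1500 = +2340 ft.
At 120 ft/°C that is an ISA deviation of 2340/120 = +19.5°C.
ISA temperature at 1500 ft = 15 − 2 × (1500/1000) = 12°C.
OAT = ISA + deviation = 12 + (+19.5) = 31.5°C.

31.5°C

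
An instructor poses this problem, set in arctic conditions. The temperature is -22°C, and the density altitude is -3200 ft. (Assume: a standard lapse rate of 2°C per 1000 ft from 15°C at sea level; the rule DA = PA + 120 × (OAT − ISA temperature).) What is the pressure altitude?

1000 ft

DA = PA + 120 × (OAT − (15 − 2·PA/1000)) = PA + 120·OAT − 1800 + 0.24·PA = 1.24·PA + 120·OAT − 1800.
So 1.24·PA = -3200 − 120 × (-22) + 1800 = 1240.
PA = 1240 / 1.24 = 1000 ft.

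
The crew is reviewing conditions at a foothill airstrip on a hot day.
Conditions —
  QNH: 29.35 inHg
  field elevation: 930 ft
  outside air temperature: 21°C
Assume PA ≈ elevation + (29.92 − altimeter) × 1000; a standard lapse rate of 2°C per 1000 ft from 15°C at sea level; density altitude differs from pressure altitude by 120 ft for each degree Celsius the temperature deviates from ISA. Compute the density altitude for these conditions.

2580 ft

Pressure altitude = 930 + (29.92 − 29.35) × 1000 = 930 + (+570) = 1500 ft.
ISA temperature at 1500 ft = 15 − 2 × (1500/1000) = 12°C.
ISA deviation = 21 − 12 = +9°C.
Density altitude = 1500 + 120 × (9) = 2580 ft.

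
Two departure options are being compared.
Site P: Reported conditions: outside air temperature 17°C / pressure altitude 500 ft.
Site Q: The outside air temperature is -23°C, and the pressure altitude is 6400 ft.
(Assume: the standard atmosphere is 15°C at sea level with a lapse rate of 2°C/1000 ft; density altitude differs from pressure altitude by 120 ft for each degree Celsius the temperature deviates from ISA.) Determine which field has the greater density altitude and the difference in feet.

Site P: ISA temp = 14°C, deviation +3°C, DA = 500 + 120 × 3 = 860 ft.
Site Q: ISA temp = 2.2°C, deviation -25.2°C, DA = 6400 + 120 × (-25.2) = 3376 ft.
Site Q is higher by 3376 − 860 = 2516 ft.

Site Q by 2516 ft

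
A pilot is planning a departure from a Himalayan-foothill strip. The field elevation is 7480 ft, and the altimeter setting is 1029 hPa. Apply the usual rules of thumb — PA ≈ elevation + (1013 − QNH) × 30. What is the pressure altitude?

Pressure correction = (1013 − 1029) × 30 = -480 ft.
Pressure altitude = 7480 + (-480) = 7000 ft.

7000 ft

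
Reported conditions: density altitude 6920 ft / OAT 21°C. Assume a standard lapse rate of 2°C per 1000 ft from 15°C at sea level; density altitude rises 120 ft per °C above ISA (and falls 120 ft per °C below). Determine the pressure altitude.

DA = PA + 120 × (OAT − (15 − 2·PA/1000)) = PA + 120·OAT − 1800 + 0.24·PA = 1.24·PA + 120·OAT − 1800.
So 1.24·PA = 6920 − 120 × 21 + 1800 = 6200.
PA = 6200 / 1.24 = 5000 ft.

5000 ft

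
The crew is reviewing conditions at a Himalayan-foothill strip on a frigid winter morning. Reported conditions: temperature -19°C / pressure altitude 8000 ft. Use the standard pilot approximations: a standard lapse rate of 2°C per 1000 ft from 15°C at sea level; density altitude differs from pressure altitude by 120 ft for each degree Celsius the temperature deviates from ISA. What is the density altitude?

5840 ft

ISA temperature at 8000 ft = 15 − 2 × (8000/1000) = -1°C.
ISA deviation = -19 − (-1) = -18°C.
Density altitude = 8000 + 120 × (-18) = 8000 + (-2160) = 5840 ft.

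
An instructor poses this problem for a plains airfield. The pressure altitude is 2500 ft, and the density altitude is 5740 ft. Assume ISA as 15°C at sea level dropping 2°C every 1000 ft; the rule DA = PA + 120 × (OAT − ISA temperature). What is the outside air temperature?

37°C

Density altitude − pressure altitude = 5740 − 2500 = +3240 ft.
At 120 ft/°C that is an ISA deviation of 3240/120 = +27°C.
ISA temperature at 2500 ft = 15 − 2 × (2500/1000) = 10°C.
OAT = ISA + deviation = 10 + (+27) = 37°C.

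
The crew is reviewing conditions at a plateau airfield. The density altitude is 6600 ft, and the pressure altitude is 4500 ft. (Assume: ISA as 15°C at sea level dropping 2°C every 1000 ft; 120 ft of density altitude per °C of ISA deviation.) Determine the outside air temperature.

Density altitude − pressure altitude = 6600 − 4500 = +2100 ft.
At 120 ft/°C that is an ISA deviation of 2100/120 = +17.5°C.
ISA temperature at 4500 ft = 15 − 2 × (4500/1000) = 6°C.
OAT = ISA + deviation = 6 + (+17.5) = 23.5°C.

23.5°C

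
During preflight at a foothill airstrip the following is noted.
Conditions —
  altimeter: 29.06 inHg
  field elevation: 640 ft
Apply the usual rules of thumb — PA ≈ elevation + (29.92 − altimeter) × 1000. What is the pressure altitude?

1500 ft

Pressure correction = (29.92 − 29.06) × 1000 = +860 ft.
Pressure altitude = 640 + (+860) = 1500 ft.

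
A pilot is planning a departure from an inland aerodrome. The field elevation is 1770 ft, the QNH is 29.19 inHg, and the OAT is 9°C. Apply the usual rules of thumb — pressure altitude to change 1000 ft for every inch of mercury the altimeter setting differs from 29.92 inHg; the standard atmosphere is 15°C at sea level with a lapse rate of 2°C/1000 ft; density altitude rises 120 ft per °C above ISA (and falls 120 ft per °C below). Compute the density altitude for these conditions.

Pressure altitude = 1770 + (29.92 − 29.19) × 1000 = 1770 + (+730) = 2500 ft.
ISA temperature at 2500 ft = 15 − 2 × (2500/1000) = 10°C.
ISA deviation = 9 − 10 = -1°C.
Density altitude = 2500 + 120 × (-1) = 2380 ft.

2380 ft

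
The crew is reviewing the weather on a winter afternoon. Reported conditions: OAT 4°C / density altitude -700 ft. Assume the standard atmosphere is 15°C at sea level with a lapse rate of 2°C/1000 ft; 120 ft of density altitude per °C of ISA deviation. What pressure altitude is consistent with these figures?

500 ft

DA = PA + 120 × (OAT − (15 − 2·PA/1000)) = PA + 120·OAT − 1800 + 0.24·PA = 1.24·PA + 120·OAT − 1800.
So 1.24·PA = -700 − 120 × 4 + 1800 = 620.
PA = 620 / 1.24 = 500 ft.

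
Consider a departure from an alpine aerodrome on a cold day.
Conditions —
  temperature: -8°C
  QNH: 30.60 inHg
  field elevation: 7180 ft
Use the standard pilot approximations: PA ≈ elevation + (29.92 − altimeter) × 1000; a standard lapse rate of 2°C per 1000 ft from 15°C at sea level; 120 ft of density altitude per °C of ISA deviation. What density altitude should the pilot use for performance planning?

5300 ft

Pressure altitude = 7180 + (29.92 − 30.60) × 1000 = 7180 + (-680) = 6500 ft.
ISA temperature at 6500 ft = 15 − 2 × (6500/1000) = 2°C.
ISA deviation = -8 − 2 = -10°C.
Density altitude = 6500 + 120 × (-10) = 5300 ft.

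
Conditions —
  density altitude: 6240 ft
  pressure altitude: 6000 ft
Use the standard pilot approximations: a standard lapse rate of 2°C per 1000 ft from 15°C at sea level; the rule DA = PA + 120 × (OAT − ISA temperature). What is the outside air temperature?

5°C

Density altitude − pressure altitude = 6240 − 6000 = +240 ft.
At 120 ft/°C that is an ISA deviation of 240/120 = +2°C.
ISA temperature at 6000 ft = 15 − 2 × (6000/1000) = 3°C.
OAT = ISA + deviation = 3 + (+2) = 5°C.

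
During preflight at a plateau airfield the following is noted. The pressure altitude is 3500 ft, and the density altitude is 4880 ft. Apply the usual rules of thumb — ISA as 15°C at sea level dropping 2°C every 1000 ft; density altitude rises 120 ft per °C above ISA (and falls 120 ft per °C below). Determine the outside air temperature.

Density altitude − pressure altitude = 4880 − 3500 = +1380 ft.
At 120 ft/°C that is an ISA deviation of 1380/120 = +11.5°C.
ISA temperature at 3500 ft = 15 − 2 × (3500/1000) = 8°C.
OAT = ISA + deviation = 8 + (+11.5) = 19.5°C.

19.5°C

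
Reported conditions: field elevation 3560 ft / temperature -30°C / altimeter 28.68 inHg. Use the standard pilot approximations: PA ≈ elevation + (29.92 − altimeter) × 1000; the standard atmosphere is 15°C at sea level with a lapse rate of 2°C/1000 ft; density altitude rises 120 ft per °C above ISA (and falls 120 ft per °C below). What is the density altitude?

552 ft

Pressure altitude = 3560 + (29.92 − 28.68) × 1000 = 3560 + (+1240) = 4800 ft.
ISA temperature at 4800 ft = 15 − 2 × (4800/1000) = 5.4°C.
ISA deviation = -30 − 5.4 = -35.4°C.
Density altitude = 4800 + 120 × (-35.4) = 552 ft.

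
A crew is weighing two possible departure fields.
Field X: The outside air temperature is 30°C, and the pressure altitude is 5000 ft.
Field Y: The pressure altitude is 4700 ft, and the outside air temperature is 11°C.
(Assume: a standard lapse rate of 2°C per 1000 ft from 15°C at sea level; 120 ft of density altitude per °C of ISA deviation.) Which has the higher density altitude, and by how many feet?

Field X: ISA temp = 5°C, deviation +25°C, DA = 5000 + 120 × 25 = 8000 ft.
Field Y: ISA temp = 5.6°C, deviation +5.4°C, DA = 4700 + 120 × 5.4 = 5348 ft.
Field X is higher by 8000 − 5348 = 2652 ft.

Field X by 2652 ft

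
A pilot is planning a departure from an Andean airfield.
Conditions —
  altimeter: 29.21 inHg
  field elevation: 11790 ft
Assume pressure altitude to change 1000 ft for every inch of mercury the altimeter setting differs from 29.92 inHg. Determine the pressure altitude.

Pressure correction = (29.92 − 29.21) × 1000 = +710 ft.
Pressure altitude = 11790 + (+710) = 12500 ft.

12500 ft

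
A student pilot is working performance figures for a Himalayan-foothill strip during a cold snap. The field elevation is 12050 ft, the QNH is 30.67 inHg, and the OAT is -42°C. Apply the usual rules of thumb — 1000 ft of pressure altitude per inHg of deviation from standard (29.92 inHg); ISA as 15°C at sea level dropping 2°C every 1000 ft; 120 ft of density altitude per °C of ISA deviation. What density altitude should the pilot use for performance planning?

7172 ft

Pressure altitude = 12050 + (29.92 − 30.67) × 1000 = 12050 + (-750) = 11300 ft.
ISA temperature at 11300 ft = 15 − 2 × (11300/1000) = -7.6°C.
ISA deviation = -42 − (-7.6) = -34.4°C.
Density altitude = 11300 + 120 × (-34.4) = 7172 ft.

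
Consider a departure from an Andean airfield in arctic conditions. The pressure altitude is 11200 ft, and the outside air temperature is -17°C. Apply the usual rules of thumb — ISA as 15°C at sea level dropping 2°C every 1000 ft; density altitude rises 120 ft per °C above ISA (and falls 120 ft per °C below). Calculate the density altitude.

10048 ft

ISA temperature at 11200 ft = 15 − 2 × (11200/1000) = -7.4°C.
ISA deviation = -17 − (-7.4) = -9.6°C.
Density altitude = 11200 + 120 × (-9.6) = 11200 + (-1152) = 10048 ft.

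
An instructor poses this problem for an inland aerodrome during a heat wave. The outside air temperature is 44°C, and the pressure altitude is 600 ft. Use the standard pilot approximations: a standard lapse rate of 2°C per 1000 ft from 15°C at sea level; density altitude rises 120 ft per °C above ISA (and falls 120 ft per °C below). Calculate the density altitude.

ISA temperature at 600 ft = 15 − 2 × (600/1000) = 13.8°C.
ISA deviation = 44 − 13.8 = +30.2°C.
Density altitude = 600 + 120 × (30.2) = 600 + (+3624) = 4224 ft.

4224 ft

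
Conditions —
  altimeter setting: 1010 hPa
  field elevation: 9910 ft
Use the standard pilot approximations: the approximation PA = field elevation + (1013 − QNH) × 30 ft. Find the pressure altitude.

10000 ft

Pressure correction = (1013 − 1010) × 30 = +90 ft.
Pressure altitude = 9910 + (+90) = 10000 ft.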